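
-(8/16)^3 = -1/8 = -0.12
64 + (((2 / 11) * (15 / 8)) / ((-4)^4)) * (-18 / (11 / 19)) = 3962363 / 61952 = 63.96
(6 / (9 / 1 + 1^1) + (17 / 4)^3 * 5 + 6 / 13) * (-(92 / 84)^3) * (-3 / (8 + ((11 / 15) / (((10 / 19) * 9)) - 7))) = 292216238205 / 222450592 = 1313.62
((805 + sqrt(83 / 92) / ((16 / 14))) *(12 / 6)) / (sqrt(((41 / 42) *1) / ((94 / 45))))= 7 *sqrt(202335) *(sqrt(1909) + 42320) / 56580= 2357.57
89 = 89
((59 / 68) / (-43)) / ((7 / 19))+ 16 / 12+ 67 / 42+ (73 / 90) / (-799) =17766067 / 6184260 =2.87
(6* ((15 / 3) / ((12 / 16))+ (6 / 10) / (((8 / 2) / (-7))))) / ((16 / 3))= 1011 / 160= 6.32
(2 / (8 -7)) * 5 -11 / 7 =59 / 7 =8.43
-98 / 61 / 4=-0.40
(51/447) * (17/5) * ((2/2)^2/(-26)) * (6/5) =-867/48425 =-0.02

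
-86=-86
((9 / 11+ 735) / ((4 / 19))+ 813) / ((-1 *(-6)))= 718.02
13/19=0.68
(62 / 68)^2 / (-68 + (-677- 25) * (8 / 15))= -4805 / 2557072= -0.00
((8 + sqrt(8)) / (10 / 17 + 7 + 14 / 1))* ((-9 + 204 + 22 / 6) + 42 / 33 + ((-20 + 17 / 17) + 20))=225454* sqrt(2) / 12111 + 901816 / 12111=100.79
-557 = -557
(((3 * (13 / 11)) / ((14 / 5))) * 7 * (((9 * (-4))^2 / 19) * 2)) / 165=16848 / 2299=7.33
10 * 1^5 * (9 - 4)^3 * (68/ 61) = 1393.44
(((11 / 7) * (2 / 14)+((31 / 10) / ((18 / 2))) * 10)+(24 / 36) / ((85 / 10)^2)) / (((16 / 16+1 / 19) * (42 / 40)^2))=178135640 / 56205009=3.17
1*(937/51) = 937/51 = 18.37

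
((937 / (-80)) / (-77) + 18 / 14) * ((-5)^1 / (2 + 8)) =-8857 / 12320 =-0.72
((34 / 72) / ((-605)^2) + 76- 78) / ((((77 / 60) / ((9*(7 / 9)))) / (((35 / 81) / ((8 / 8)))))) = -184476481 / 39135393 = -4.71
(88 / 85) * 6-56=-4232 / 85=-49.79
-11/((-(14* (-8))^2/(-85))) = -935/12544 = -0.07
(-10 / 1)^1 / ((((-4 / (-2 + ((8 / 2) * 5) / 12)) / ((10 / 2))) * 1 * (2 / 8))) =-50 / 3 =-16.67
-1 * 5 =-5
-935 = -935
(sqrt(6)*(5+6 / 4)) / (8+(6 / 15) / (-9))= 585*sqrt(6) / 716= 2.00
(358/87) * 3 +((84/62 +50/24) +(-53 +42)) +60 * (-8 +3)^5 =-2022698401/10788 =-187495.22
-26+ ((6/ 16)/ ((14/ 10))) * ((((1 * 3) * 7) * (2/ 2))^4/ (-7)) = -59743/ 8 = -7467.88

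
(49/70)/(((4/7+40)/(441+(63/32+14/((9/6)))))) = 2127629/272640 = 7.80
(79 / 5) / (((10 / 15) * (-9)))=-79 / 30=-2.63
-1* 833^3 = -578009537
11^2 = 121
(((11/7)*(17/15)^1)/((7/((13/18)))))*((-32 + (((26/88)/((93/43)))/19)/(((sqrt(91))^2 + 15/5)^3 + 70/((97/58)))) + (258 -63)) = 45131137495067143/1506827579925024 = 29.95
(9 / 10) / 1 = 0.90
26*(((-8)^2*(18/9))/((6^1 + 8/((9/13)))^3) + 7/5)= 91249418/2465195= 37.02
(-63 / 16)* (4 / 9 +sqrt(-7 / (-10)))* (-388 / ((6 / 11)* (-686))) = -3201* sqrt(70) / 7840 - 1067 / 588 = -5.23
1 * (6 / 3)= 2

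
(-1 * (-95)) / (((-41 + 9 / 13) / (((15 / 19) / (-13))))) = 75 / 524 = 0.14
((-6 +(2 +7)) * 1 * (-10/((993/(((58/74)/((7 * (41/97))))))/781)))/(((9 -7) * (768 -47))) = -10984765/2534234969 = -0.00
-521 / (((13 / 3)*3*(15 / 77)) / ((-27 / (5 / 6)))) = 2166318 / 325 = 6665.59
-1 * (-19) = 19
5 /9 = 0.56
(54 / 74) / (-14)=-0.05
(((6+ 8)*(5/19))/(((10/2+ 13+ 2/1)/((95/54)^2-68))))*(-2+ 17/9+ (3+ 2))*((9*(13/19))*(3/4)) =-189452263/701784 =-269.96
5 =5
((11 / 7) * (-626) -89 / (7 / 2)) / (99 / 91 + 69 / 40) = -358.75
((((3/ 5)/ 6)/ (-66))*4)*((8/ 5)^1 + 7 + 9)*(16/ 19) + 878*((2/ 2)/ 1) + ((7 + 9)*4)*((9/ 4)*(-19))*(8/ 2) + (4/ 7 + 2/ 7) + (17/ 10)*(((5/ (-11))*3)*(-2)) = -1103898931/ 109725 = -10060.60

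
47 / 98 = 0.48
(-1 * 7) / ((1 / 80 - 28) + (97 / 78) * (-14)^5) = 21840 / 2086844441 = 0.00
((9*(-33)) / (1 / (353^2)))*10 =-370088730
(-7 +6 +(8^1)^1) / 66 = 0.11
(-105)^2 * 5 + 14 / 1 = 55139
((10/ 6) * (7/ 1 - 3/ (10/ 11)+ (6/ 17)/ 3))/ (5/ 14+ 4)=4543/ 3111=1.46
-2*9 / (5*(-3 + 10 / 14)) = 63 / 40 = 1.58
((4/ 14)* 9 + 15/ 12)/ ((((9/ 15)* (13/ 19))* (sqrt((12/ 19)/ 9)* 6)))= 10165* sqrt(57)/ 13104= 5.86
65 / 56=1.16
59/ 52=1.13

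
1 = 1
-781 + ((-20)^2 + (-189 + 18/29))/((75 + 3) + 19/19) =-1783134/2291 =-778.32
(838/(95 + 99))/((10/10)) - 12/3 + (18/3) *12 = 7015/97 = 72.32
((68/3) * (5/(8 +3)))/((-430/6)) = -68/473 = -0.14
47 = 47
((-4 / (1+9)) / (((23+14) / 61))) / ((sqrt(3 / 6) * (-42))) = 61 * sqrt(2) / 3885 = 0.02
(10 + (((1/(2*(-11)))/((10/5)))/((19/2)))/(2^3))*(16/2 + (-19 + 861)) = 14211575/1672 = 8499.75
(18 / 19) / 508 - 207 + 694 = 2350271 / 4826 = 487.00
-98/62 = -49/31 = -1.58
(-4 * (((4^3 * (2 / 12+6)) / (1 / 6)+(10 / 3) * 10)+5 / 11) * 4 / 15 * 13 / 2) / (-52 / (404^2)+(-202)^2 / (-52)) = 4372481887072 / 206039677635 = 21.22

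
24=24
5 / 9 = 0.56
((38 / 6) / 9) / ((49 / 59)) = 1121 / 1323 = 0.85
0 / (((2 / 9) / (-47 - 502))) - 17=-17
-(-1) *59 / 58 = 59 / 58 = 1.02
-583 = -583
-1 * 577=-577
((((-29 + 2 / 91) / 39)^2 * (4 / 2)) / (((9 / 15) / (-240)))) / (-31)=618112800 / 43384159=14.25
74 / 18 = 37 / 9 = 4.11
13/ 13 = 1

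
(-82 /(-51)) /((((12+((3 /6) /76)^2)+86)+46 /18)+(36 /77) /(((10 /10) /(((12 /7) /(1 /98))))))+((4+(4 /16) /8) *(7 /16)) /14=962397960915 /7131311197184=0.13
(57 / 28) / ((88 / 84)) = 171 / 88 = 1.94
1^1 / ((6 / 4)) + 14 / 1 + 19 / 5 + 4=337 / 15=22.47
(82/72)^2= 1681/1296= 1.30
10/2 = 5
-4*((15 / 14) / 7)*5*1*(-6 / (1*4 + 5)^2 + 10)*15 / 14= -33500 / 1029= -32.56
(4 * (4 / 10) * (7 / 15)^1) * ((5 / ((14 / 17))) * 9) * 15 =612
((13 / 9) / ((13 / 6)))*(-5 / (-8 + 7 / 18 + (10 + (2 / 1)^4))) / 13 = -60 / 4303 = -0.01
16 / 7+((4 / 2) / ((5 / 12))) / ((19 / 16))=4208 / 665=6.33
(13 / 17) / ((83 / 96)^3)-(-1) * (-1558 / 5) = -15086842642 / 48601895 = -310.42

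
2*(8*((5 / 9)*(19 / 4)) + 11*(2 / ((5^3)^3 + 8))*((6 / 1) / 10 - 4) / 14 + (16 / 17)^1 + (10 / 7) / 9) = 464611220818 / 10459027215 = 44.42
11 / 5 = 2.20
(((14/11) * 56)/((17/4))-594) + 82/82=-107755/187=-576.23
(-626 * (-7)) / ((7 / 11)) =6886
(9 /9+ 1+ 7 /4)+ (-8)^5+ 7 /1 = -131029 /4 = -32757.25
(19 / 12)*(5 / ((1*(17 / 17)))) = 95 / 12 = 7.92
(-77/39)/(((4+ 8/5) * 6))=-55/936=-0.06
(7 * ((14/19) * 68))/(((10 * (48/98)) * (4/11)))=448987/2280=196.92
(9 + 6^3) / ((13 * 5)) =45 / 13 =3.46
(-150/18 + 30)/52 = 5/12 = 0.42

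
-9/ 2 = -4.50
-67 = -67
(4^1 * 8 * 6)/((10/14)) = 268.80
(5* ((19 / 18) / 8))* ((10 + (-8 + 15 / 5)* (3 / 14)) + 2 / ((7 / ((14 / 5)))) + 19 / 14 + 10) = 779 / 56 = 13.91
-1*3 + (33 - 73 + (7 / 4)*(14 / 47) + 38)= -421 / 94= -4.48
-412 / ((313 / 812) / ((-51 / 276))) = 1421812 / 7199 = 197.50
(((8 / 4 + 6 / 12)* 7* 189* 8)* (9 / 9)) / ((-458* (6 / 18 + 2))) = -5670 / 229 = -24.76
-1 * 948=-948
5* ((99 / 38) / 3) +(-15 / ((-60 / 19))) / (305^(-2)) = 33582355 / 76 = 441873.09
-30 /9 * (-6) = 20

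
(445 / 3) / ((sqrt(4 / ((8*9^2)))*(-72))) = -445*sqrt(2) / 24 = -26.22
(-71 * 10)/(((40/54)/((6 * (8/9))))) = -5112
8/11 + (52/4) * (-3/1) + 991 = 10480/11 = 952.73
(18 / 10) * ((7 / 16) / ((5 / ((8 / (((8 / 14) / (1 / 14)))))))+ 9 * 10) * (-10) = -64863 / 40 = -1621.58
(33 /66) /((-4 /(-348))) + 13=113 /2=56.50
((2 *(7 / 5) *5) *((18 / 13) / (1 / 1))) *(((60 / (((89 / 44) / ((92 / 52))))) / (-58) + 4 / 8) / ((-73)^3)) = 3423042 / 169684936213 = 0.00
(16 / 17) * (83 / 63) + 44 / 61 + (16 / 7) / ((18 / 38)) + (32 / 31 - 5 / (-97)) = 220879627 / 28064331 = 7.87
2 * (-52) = -104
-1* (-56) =56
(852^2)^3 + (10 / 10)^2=382505398183563265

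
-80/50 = -8/5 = -1.60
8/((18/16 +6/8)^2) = 512/225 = 2.28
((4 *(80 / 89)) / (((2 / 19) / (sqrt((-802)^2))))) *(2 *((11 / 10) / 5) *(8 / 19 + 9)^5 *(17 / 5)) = 3041492073.05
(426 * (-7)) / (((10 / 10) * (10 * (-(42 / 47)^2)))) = 156839 / 420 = 373.43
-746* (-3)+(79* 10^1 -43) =2985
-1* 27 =-27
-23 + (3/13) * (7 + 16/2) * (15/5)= -164/13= -12.62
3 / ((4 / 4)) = 3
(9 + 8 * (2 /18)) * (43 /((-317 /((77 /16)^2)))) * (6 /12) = -22690283 /1460736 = -15.53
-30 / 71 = -0.42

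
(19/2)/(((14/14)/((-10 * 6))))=-570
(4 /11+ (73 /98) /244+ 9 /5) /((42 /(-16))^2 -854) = -22796344 /8912674925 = -0.00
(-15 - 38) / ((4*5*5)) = -53 / 100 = -0.53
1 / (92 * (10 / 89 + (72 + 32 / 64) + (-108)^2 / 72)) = 0.00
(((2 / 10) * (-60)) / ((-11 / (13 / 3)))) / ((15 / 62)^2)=199888 / 2475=80.76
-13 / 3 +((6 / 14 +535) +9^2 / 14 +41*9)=38047 / 42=905.88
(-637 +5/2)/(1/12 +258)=-7614/3097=-2.46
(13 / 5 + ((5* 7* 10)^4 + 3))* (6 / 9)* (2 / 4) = 25010416676 / 5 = 5002083335.20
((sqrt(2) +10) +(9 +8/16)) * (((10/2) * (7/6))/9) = 35 * sqrt(2)/54 +455/36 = 13.56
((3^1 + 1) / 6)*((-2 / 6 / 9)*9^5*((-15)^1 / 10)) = 2187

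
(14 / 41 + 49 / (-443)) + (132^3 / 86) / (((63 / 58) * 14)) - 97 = 63599768026 / 38269441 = 1661.89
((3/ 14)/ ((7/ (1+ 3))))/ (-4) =-0.03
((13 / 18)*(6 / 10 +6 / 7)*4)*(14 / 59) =1.00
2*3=6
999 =999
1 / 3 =0.33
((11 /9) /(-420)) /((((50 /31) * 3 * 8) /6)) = -341 /756000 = -0.00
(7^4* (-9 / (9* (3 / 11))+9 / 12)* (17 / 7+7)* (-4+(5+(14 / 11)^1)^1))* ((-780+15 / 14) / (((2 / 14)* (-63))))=-155850625 / 12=-12987552.08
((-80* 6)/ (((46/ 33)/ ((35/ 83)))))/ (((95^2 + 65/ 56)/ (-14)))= 43464960/ 192986537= 0.23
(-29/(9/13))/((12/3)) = -10.47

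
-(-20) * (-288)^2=1658880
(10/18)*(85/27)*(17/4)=7225/972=7.43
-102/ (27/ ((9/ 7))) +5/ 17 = -543/ 119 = -4.56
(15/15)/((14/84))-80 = -74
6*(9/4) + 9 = 45/2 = 22.50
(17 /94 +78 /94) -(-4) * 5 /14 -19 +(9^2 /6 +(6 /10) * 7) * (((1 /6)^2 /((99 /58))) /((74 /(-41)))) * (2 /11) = -13195264309 /795383820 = -16.59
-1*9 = -9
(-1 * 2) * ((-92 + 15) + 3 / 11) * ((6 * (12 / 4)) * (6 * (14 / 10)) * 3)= 3828384 / 55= 69606.98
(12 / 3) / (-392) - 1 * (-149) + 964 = 1112.99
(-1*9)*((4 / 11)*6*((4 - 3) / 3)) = -72 / 11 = -6.55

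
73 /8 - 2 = 57 /8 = 7.12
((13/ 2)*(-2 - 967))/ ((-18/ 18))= 12597/ 2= 6298.50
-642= -642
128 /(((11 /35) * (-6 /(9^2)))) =-60480 /11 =-5498.18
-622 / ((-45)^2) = -622 / 2025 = -0.31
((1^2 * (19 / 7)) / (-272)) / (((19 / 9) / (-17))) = 0.08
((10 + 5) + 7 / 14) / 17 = 31 / 34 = 0.91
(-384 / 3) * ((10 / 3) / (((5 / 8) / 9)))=-6144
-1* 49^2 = -2401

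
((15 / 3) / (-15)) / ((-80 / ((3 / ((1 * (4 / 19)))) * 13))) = 247 / 320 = 0.77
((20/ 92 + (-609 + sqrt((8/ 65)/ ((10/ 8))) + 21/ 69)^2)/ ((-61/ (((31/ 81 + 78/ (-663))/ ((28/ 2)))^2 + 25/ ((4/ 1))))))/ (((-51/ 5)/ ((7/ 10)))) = 2959365975299270975/ 1135860369917364-929156500000 * sqrt(26)/ 1763758338381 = 2602.71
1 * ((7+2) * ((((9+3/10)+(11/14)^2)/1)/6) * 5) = 29157/392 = 74.38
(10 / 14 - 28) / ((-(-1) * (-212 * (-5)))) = -191 / 7420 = -0.03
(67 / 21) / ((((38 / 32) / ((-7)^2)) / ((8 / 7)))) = 8576 / 57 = 150.46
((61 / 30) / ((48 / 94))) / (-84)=-2867 / 60480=-0.05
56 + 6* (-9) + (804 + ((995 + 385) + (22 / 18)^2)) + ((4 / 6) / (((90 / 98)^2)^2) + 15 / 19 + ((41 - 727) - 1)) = 351122453063 / 233735625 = 1502.22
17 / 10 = 1.70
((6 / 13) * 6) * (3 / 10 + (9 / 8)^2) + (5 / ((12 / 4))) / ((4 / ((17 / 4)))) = 4763 / 780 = 6.11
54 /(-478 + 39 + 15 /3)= -27 /217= -0.12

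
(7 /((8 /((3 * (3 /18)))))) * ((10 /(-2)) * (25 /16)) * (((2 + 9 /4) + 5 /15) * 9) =-144375 /1024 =-140.99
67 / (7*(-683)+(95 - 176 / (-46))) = -1541 / 107690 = -0.01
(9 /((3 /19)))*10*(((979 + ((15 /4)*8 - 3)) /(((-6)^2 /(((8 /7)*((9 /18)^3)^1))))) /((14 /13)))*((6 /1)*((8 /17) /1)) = 5965.95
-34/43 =-0.79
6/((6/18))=18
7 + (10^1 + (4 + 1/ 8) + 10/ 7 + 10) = 32.55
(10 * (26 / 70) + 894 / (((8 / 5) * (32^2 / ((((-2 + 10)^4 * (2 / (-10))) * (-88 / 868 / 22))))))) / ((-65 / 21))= -3759 / 2015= -1.87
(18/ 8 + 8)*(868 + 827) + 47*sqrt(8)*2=188*sqrt(2) + 69495/ 4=17639.62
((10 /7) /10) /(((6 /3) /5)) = 5 /14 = 0.36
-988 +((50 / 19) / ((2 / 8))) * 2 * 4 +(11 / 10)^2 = -1714901 / 1900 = -902.58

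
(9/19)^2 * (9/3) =0.67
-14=-14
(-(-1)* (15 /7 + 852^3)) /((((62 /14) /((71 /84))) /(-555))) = -56865243471585 /868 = -65512953308.28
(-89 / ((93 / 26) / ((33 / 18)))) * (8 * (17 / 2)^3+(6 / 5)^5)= -195498187027 / 871875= -224227.31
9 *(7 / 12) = 21 / 4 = 5.25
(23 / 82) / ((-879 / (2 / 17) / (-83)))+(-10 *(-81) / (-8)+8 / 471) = -101.23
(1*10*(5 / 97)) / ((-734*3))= -25 / 106797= -0.00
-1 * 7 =-7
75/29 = 2.59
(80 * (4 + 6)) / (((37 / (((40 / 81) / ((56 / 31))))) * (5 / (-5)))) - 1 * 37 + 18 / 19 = -16726615 / 398601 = -41.96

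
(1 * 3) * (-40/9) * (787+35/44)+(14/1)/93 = -3581792/341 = -10503.79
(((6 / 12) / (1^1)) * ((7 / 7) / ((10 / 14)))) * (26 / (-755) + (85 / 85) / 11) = 0.04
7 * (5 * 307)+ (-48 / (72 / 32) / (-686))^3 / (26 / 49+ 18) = 54235334288207 / 5047495047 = 10745.00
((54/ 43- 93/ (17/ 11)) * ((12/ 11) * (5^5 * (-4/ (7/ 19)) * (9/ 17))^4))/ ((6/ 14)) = -73396163593652343750000000000/ 4701146527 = -15612396502027247650.18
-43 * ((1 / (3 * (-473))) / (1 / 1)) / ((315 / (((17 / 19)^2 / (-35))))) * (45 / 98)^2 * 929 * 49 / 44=-805443 / 1678049296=-0.00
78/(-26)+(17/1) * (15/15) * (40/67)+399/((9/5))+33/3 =48203/201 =239.82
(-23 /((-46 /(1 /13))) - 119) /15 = -1031 /130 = -7.93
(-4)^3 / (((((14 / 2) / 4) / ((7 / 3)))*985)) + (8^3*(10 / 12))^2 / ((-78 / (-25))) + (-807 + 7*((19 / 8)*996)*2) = 31343467898 / 345735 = 90657.49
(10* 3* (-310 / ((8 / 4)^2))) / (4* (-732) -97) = 93 / 121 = 0.77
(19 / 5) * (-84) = -1596 / 5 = -319.20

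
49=49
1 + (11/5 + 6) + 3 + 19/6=461/30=15.37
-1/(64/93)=-93/64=-1.45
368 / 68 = 92 / 17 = 5.41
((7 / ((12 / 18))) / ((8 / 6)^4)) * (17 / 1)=28917 / 512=56.48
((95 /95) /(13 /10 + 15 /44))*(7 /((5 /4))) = 1232 /361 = 3.41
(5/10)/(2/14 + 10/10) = 7/16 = 0.44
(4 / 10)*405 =162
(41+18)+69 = 128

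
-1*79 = -79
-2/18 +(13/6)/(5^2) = -11/450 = -0.02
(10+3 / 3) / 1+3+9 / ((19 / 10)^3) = 15.31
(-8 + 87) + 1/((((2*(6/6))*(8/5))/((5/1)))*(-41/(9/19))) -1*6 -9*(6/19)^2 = 17070749/236816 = 72.08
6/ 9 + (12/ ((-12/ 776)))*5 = -11638/ 3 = -3879.33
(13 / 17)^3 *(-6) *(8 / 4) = -26364 / 4913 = -5.37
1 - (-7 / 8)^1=1.88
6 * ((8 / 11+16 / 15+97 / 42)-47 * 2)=-207661 / 385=-539.38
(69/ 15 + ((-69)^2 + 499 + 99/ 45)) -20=26234/ 5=5246.80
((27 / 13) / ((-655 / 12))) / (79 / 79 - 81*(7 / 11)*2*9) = 3564 / 86810425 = 0.00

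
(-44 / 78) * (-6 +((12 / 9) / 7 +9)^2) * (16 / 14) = -6090128 / 120393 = -50.59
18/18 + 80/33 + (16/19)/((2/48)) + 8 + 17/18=122563/3762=32.58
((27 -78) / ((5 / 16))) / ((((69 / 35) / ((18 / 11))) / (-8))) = 274176 / 253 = 1083.70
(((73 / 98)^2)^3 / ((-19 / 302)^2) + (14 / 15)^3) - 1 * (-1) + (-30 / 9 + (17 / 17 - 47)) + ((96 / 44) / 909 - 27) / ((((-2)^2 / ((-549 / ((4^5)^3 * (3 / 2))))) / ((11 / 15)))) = -15946507718058824673042428293 / 3657705190596478324703232000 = -4.36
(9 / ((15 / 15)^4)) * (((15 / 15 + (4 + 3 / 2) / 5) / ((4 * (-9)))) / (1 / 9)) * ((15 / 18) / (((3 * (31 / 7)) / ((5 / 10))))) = -147 / 992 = -0.15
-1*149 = -149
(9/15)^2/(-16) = -9/400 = -0.02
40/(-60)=-2/3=-0.67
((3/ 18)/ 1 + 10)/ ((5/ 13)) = 793/ 30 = 26.43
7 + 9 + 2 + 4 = 22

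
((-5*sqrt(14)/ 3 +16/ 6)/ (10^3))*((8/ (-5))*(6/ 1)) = -16/ 625 +2*sqrt(14)/ 125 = 0.03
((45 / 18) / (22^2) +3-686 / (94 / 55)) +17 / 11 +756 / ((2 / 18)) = 291500499 / 45496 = 6407.17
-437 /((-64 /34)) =7429 /32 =232.16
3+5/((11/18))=123/11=11.18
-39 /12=-13 /4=-3.25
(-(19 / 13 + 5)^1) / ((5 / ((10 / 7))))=-24 / 13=-1.85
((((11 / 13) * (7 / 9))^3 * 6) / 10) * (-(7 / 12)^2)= -22370117 / 384387120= -0.06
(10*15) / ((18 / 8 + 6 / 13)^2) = 135200 / 6627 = 20.40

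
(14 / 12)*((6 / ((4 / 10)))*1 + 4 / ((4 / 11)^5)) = 1154237 / 1536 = 751.46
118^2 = 13924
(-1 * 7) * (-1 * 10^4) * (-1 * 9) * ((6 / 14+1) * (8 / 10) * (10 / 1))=-7200000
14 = 14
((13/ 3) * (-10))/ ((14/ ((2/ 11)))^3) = -130/ 1369599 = -0.00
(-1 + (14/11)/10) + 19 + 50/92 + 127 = 368547/2530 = 145.67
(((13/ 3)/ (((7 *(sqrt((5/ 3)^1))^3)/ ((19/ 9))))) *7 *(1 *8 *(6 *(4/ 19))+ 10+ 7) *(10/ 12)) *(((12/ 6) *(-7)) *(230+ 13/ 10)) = -2408861 *sqrt(15)/ 30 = -310982.62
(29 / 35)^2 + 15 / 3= 6966 / 1225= 5.69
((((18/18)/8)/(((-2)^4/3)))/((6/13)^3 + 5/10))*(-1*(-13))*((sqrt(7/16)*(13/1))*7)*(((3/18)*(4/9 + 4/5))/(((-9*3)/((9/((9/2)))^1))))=-18193357*sqrt(7)/102215520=-0.47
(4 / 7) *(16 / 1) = 9.14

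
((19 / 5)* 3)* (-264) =-3009.60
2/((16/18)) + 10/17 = 193/68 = 2.84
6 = 6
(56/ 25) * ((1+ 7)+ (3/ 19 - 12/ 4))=5488/ 475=11.55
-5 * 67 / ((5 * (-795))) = 67 / 795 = 0.08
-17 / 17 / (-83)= 1 / 83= 0.01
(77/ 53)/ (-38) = -77/ 2014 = -0.04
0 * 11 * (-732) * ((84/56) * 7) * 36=0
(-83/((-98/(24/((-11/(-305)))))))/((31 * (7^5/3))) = 911340/280828163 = 0.00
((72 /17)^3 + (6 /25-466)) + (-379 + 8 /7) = -660002529 /859775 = -767.65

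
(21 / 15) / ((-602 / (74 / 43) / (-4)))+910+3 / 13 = 109398009 / 120185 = 910.25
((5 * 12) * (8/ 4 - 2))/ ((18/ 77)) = 0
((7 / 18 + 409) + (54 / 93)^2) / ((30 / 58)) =205535789 / 259470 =792.14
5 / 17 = 0.29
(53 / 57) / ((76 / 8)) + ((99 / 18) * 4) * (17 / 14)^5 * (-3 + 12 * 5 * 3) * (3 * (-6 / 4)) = -26945150001169 / 582463392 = -46260.68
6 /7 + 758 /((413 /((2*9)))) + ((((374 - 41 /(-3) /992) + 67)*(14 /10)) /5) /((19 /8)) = 6267759787 /72977100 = 85.89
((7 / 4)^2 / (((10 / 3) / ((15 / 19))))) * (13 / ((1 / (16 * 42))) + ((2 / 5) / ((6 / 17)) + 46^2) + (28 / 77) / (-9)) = 263241769 / 33440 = 7872.06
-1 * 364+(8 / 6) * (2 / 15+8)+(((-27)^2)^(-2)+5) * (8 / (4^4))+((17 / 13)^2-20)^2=-22436680729913 / 1214278912080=-18.48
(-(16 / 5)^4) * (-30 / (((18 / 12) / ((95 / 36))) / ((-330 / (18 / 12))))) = -54788096 / 45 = -1217513.24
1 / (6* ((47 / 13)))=0.05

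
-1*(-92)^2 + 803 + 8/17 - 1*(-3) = -130178/17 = -7657.53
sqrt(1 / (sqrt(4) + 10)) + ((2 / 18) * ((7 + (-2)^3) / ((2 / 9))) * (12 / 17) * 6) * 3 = -108 / 17 + sqrt(3) / 6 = -6.06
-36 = -36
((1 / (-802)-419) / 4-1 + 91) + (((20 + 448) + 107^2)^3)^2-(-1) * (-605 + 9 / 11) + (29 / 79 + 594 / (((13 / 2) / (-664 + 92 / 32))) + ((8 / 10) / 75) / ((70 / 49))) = 194625793624956068659849074699620239 / 67951455000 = 2864188759827969374016334.00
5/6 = 0.83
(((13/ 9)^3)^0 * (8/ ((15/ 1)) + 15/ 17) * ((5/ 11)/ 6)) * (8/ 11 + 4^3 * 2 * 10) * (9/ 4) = 635721/ 2057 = 309.05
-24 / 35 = -0.69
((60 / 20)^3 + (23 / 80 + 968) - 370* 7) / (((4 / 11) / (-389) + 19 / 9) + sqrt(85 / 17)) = 79852904367291 / 12983766080 - 189209081405817* sqrt(5) / 64918830400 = -366.92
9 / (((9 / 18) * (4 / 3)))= 27 / 2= 13.50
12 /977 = 0.01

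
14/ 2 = 7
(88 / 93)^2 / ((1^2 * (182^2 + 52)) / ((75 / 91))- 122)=96800 / 4338721839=0.00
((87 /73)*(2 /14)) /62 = 87 /31682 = 0.00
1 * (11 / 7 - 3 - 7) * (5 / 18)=-295 / 126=-2.34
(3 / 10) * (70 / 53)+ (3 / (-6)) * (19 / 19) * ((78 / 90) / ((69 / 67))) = -2693 / 109710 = -0.02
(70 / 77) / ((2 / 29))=145 / 11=13.18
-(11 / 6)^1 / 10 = -11 / 60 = -0.18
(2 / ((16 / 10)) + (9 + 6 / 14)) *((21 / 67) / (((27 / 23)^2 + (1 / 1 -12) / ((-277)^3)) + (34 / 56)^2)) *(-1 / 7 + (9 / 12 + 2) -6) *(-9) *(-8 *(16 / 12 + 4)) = -2496.53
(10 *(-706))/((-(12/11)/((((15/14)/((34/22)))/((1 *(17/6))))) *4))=3203475/8092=395.88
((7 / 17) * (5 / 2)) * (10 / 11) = 175 / 187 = 0.94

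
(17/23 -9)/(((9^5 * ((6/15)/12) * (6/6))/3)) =-1900/150903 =-0.01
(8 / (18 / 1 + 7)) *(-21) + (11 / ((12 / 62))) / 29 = -4.76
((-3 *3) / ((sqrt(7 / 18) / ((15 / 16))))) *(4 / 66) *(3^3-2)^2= -84375 *sqrt(14) / 616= -512.50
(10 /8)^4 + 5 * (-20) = -97.56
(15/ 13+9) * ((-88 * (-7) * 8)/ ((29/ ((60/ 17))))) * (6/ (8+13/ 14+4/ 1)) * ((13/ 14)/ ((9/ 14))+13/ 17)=6243.55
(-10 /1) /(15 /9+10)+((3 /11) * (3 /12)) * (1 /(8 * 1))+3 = 5301 /2464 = 2.15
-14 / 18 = -7 / 9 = -0.78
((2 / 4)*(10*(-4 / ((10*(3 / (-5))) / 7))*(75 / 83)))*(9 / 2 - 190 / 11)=-245875 / 913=-269.30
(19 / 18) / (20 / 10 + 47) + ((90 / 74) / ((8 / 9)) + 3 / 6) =246685 / 130536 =1.89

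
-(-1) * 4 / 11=4 / 11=0.36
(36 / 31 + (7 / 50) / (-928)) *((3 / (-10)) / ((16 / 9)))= -45094941 / 230144000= -0.20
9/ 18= 1/ 2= 0.50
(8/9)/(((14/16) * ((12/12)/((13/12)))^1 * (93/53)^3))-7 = -1033197895/152023473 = -6.80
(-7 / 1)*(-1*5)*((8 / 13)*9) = 2520 / 13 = 193.85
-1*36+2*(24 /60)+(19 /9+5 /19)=-28066 /855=-32.83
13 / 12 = 1.08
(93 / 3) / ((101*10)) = 31 / 1010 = 0.03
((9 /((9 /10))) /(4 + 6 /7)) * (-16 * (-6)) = 3360 /17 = 197.65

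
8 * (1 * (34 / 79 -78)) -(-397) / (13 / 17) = -101.40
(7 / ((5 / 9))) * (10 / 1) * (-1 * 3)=-378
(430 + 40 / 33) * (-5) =-71150 / 33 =-2156.06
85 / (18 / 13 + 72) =1105 / 954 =1.16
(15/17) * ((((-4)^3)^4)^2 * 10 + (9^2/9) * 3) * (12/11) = 506654958079185660/187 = 2709384802562490.16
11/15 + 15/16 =401/240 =1.67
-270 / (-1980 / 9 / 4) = 54 / 11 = 4.91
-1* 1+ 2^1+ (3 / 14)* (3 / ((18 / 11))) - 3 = -45 / 28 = -1.61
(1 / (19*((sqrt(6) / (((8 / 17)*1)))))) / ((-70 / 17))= -2*sqrt(6) / 1995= -0.00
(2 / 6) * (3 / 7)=1 / 7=0.14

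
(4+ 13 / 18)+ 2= 121 / 18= 6.72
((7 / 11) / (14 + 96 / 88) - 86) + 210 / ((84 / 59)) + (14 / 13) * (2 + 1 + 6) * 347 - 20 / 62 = 114544440 / 33449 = 3424.45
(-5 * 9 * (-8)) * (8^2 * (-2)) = -46080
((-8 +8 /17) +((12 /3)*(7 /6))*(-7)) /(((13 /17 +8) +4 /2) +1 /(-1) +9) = -2050 /957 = -2.14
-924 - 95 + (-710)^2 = 503081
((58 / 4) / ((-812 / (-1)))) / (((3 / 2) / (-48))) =-4 / 7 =-0.57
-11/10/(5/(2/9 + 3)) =-319/450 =-0.71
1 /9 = 0.11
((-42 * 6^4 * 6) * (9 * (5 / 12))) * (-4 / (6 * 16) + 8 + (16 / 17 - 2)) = -143649450 / 17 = -8449967.65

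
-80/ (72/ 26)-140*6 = -7820/ 9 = -868.89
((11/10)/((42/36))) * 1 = 33/35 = 0.94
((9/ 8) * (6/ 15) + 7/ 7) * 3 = 87/ 20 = 4.35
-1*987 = -987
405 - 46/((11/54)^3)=-6704289/1331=-5037.03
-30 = -30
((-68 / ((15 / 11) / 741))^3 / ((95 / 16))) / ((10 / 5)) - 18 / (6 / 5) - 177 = -2655412769784512 / 625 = -4248660431655.22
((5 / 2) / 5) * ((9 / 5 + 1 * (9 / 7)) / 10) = 27 / 175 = 0.15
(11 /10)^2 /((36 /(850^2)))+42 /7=874441 /36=24290.03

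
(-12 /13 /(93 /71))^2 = 80656 /162409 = 0.50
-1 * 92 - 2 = -94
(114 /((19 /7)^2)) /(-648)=-49 /2052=-0.02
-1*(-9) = 9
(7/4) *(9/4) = 63/16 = 3.94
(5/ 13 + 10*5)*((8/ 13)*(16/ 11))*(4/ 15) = 67072/ 5577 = 12.03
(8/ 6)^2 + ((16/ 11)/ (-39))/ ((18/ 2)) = 6848/ 3861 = 1.77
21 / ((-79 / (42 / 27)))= -98 / 237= -0.41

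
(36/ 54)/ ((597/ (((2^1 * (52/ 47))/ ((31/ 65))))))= 13520/ 2609487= 0.01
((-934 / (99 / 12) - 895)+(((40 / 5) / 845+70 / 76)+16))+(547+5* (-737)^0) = -465475963 / 1059630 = -439.28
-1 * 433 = -433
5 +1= 6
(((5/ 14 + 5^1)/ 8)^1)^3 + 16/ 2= 11661299/ 1404928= 8.30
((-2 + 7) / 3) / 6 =5 / 18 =0.28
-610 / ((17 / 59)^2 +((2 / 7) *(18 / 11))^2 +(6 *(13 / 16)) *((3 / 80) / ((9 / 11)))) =-8057406649600 / 6935263887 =-1161.80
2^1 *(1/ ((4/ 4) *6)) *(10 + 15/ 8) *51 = 1615/ 8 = 201.88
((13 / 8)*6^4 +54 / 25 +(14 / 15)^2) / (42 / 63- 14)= -118633 / 750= -158.18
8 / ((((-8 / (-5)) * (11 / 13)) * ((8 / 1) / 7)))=455 / 88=5.17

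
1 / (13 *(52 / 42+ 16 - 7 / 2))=42 / 7501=0.01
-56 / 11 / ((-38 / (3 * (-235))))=-19740 / 209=-94.45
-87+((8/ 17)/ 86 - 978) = -1064.99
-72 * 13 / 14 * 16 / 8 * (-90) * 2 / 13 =12960 / 7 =1851.43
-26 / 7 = -3.71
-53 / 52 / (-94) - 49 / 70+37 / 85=-0.25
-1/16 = -0.06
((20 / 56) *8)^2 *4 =1600 / 49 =32.65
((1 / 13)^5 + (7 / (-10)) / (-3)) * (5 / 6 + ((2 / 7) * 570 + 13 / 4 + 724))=194512622959 / 935658360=207.89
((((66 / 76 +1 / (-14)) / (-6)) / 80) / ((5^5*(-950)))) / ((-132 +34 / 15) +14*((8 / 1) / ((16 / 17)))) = -53 / 1017117500000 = -0.00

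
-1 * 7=-7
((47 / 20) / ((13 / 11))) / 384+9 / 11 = 904247 / 1098240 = 0.82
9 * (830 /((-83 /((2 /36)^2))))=-5 /18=-0.28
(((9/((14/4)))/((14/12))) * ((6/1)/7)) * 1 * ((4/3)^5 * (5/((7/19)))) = 778240/7203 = 108.04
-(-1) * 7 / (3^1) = 7 / 3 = 2.33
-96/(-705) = 32/235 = 0.14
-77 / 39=-1.97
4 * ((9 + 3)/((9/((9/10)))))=24/5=4.80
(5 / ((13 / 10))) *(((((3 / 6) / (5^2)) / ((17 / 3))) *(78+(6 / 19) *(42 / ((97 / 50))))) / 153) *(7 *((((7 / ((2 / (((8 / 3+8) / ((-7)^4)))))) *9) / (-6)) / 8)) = -52118 / 339283399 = -0.00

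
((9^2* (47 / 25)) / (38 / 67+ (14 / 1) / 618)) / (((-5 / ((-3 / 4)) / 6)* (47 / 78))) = 588606993 / 1526375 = 385.62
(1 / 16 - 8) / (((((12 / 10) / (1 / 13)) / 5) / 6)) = -3175 / 208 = -15.26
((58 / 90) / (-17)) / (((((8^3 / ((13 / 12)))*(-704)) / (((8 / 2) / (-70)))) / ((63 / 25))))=-377 / 22978560000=-0.00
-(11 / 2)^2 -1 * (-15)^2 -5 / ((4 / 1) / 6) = -1051 / 4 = -262.75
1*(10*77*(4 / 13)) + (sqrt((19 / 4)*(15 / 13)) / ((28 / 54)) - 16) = 27*sqrt(3705) / 364 + 2872 / 13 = 225.44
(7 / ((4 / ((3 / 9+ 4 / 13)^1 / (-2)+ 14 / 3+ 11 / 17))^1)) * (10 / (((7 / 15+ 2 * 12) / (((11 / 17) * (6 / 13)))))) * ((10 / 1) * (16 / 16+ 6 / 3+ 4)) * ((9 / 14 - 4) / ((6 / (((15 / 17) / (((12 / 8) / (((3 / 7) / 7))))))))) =-6418231875 / 4266065986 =-1.50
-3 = -3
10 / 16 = 5 / 8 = 0.62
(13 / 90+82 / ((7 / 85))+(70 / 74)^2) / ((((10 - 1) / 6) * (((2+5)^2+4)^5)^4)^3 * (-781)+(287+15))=-3438680116 / 260184233572286487388796230508901267486033683268408873984145325646423681088307152192029221039426895523196915582685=-0.00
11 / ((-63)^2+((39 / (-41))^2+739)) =18491 / 7915669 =0.00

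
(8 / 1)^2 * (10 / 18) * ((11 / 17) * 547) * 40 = 77017600 / 153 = 503383.01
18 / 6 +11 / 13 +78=1064 / 13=81.85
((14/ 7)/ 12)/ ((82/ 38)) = 19/ 246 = 0.08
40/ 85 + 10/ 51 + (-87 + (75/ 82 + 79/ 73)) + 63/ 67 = -100341151/ 1203186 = -83.40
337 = 337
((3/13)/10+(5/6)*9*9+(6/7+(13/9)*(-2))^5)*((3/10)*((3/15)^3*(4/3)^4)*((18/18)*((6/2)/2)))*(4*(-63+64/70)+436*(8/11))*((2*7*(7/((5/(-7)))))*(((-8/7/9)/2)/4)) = 553119890223750656/9868983926484375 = 56.05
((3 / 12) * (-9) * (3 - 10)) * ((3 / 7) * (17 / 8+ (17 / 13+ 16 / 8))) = 15255 / 416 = 36.67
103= 103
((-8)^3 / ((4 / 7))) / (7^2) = -128 / 7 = -18.29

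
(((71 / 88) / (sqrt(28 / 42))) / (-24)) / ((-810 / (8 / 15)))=0.00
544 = 544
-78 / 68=-39 / 34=-1.15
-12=-12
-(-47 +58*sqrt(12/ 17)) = 47 - 116*sqrt(51)/ 17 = -1.73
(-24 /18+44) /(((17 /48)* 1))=2048 /17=120.47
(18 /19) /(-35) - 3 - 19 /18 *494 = -3138962 /5985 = -524.47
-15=-15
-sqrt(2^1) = -sqrt(2) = -1.41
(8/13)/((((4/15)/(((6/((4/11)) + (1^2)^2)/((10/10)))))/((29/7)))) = 2175/13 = 167.31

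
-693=-693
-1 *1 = -1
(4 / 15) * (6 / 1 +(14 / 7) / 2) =28 / 15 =1.87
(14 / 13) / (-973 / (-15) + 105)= 15 / 2366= 0.01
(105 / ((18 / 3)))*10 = 175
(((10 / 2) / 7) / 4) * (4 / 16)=5 / 112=0.04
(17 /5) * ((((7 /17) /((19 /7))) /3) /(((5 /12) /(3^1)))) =588 /475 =1.24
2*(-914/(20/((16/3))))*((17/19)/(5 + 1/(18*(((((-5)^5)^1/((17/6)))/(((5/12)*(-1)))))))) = -6712416000/76950323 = -87.23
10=10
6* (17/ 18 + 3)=71/ 3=23.67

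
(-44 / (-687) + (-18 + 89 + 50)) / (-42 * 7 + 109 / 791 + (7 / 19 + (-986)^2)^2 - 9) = 23749562221 / 185416513813469336589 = 0.00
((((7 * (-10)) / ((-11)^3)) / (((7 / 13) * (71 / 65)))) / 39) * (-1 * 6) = -1300 / 94501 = -0.01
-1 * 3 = -3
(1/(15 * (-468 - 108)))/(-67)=1/578880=0.00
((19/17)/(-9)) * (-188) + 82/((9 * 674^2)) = 811337633/34752114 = 23.35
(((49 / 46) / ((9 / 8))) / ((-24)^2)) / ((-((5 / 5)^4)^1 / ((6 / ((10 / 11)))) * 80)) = -539 / 3974400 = -0.00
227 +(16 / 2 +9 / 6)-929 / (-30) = 267.47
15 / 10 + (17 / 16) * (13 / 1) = 15.31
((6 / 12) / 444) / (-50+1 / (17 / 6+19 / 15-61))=-569 / 25272480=-0.00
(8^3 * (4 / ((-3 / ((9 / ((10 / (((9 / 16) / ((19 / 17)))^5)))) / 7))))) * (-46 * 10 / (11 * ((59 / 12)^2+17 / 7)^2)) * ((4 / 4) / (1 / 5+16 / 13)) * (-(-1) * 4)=0.47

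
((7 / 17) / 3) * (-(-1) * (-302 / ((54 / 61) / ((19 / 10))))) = -88.97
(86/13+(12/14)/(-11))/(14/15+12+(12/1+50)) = 24540/281281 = 0.09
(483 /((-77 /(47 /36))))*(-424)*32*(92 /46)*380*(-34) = -94748871680 /33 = -2871177929.70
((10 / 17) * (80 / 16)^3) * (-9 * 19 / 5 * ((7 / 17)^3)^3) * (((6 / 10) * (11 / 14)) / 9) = -90363255675 / 2015993900449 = -0.04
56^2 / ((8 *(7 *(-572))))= -14 / 143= -0.10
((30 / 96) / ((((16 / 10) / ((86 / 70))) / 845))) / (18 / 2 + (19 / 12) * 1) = 545025 / 28448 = 19.16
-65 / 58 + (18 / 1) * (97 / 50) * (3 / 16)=62951 / 11600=5.43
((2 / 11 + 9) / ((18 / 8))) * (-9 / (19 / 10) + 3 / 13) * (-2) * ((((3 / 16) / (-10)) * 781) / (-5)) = 2660441 / 24700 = 107.71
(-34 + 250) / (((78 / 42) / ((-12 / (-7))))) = 2592 / 13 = 199.38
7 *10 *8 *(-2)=-1120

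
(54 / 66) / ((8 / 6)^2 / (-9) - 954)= -0.00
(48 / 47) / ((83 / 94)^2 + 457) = 9024 / 4044941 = 0.00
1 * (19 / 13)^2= 361 / 169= 2.14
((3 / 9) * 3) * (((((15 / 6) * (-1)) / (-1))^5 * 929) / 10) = 580625 / 64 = 9072.27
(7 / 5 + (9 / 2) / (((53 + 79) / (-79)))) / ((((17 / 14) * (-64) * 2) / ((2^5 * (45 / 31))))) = 0.39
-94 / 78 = -47 / 39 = -1.21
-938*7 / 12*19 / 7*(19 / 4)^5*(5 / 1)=-110322590945 / 6144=-17956150.87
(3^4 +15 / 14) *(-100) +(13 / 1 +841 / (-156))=-8953891 / 1092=-8199.53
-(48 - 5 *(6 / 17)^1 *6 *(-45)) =-8916 / 17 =-524.47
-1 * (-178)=178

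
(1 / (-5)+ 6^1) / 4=29 / 20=1.45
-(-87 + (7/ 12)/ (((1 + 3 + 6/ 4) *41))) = 235415/ 2706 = 87.00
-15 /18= -5 /6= -0.83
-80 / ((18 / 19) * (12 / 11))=-2090 / 27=-77.41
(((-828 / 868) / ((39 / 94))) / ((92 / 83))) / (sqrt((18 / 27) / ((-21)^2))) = -35109 * sqrt(6) / 1612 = -53.35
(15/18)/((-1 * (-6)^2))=-5/216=-0.02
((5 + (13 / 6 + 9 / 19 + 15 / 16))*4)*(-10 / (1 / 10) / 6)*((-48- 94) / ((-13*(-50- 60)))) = 2777165 / 48906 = 56.79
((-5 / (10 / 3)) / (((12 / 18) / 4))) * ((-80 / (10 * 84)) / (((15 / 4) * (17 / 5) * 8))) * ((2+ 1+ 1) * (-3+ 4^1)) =0.03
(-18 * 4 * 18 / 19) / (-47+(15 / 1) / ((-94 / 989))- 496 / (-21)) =2558304 / 6796091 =0.38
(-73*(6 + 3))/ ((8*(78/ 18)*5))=-1971/ 520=-3.79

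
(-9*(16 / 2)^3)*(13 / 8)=-7488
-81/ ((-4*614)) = 81/ 2456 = 0.03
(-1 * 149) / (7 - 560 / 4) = 149 / 133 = 1.12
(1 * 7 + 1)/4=2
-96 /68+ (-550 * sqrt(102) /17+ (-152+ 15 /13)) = -479.01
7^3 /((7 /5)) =245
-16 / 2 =-8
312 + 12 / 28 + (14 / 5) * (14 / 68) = 186238 / 595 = 313.01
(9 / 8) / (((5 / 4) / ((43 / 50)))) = 387 / 500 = 0.77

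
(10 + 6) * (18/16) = 18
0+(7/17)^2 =49/289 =0.17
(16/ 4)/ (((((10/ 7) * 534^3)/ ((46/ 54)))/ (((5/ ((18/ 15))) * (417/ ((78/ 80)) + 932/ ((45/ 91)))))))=54448429/ 360773525502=0.00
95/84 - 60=-4945/84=-58.87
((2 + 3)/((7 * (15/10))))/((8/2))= 5/42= 0.12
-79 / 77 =-1.03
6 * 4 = 24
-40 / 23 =-1.74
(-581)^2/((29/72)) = 24304392/29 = 838082.48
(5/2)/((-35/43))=-43/14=-3.07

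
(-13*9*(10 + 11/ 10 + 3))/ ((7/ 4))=-32994/ 35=-942.69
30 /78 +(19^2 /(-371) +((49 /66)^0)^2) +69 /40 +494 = 95714667 /192920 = 496.14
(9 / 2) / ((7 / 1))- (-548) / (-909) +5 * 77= 4900019 / 12726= 385.04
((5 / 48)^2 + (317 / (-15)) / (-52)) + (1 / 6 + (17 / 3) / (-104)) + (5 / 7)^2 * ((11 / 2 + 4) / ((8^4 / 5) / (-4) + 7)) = 3664584229 / 7257519360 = 0.50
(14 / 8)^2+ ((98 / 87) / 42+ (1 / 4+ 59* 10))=2477785 / 4176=593.34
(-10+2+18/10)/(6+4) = -31/50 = -0.62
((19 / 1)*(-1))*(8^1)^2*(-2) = 2432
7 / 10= 0.70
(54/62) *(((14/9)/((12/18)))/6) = 21/62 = 0.34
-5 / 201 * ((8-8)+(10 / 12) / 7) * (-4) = 50 / 4221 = 0.01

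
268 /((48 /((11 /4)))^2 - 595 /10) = 64856 /59329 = 1.09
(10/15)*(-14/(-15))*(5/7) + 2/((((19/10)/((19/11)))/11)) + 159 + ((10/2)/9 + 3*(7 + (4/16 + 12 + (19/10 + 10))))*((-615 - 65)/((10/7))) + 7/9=-2005489/45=-44566.42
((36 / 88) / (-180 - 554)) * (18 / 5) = -81 / 40370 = -0.00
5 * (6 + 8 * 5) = 230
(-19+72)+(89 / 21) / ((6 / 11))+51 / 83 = 641957 / 10458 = 61.38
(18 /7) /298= 9 /1043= 0.01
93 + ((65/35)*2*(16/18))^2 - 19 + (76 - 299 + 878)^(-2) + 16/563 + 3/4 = 328553401903613/3834706106700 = 85.68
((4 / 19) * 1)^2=16 / 361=0.04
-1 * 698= -698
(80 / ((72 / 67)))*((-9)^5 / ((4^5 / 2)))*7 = -15385545 / 256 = -60099.79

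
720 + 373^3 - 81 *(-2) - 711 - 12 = 51895276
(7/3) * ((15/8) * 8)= 35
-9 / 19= -0.47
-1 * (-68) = 68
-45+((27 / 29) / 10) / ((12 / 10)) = -5211 / 116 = -44.92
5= 5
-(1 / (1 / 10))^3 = -1000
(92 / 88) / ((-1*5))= -23 / 110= -0.21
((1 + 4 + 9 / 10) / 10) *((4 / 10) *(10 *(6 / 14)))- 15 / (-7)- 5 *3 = -2073 / 175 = -11.85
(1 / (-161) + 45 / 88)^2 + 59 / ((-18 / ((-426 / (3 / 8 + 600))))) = 7465005440129 / 2892350615616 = 2.58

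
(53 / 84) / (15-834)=-0.00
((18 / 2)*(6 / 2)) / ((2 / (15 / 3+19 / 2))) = 783 / 4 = 195.75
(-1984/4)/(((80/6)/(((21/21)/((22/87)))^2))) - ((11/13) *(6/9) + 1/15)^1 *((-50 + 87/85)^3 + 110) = 73451.38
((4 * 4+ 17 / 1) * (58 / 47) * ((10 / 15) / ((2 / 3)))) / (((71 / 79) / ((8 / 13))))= 1209648 / 43381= 27.88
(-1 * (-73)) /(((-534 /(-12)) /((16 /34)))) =1168 /1513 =0.77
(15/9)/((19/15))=25/19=1.32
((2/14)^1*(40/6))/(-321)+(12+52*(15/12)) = 519037/6741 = 77.00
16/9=1.78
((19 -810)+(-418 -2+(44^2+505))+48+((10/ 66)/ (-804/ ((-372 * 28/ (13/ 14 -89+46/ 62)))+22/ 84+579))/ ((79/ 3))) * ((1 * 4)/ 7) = 2874304542239688/ 3935862996373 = 730.29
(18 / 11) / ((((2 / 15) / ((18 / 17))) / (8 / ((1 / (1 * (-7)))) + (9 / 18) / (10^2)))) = -2721357 / 3740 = -727.64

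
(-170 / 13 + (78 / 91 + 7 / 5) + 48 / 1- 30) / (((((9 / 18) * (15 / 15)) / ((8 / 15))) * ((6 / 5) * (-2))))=-1452 / 455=-3.19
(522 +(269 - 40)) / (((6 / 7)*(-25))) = -5257 / 150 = -35.05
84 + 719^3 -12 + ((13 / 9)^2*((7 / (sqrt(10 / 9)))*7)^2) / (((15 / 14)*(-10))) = 2508938618867 / 6750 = 371694610.20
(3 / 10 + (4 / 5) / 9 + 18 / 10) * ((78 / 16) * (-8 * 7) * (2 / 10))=-17927 / 150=-119.51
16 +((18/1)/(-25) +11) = 657/25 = 26.28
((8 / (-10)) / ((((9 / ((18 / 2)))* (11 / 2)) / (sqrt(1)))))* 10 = -16 / 11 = -1.45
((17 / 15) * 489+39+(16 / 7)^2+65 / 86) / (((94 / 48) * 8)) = 37874187 / 990290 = 38.25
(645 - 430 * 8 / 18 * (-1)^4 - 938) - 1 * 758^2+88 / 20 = -25876967 / 45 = -575043.71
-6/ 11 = -0.55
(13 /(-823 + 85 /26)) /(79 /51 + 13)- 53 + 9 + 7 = -292572170 /7907123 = -37.00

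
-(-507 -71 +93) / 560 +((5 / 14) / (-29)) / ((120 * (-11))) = 46415 / 53592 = 0.87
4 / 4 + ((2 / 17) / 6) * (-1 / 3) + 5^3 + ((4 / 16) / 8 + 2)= 626809 / 4896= 128.02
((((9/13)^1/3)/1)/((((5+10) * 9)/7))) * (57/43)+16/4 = 33673/8385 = 4.02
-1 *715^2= -511225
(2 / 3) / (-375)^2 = 2 / 421875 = 0.00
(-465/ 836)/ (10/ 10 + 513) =-465/ 429704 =-0.00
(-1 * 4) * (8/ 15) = -32/ 15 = -2.13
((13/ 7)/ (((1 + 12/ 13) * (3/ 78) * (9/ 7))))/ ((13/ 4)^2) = 416/ 225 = 1.85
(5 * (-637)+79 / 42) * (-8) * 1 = 534764 / 21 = 25464.95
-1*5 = -5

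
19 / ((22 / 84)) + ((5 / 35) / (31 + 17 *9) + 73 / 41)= 43175499 / 580888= 74.33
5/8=0.62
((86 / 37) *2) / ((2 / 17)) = 39.51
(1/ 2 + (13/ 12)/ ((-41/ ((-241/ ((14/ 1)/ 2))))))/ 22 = 4855/ 75768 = 0.06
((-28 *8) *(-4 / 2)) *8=3584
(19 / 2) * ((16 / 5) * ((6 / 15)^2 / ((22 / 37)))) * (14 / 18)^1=78736 / 12375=6.36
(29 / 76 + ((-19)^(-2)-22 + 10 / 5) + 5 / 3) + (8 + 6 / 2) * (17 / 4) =62383 / 2166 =28.80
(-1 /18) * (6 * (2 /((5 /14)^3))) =-5488 /375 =-14.63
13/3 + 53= 172/3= 57.33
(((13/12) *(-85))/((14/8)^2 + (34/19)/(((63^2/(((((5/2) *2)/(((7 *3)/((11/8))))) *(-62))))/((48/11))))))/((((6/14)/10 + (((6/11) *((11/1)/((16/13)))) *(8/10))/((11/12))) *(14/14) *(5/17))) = -678706708680/28158148379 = -24.10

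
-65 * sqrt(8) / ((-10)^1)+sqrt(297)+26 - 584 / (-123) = 3 * sqrt(33)+13 * sqrt(2)+3782 / 123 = 66.37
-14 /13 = -1.08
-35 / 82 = -0.43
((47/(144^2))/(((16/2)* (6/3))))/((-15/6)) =-47/829440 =-0.00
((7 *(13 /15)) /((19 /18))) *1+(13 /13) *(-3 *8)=-1734 /95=-18.25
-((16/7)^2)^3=-16777216/117649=-142.60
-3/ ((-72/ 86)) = 43/ 12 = 3.58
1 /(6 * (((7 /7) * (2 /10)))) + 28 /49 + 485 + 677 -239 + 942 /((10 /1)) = 213907 /210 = 1018.60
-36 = -36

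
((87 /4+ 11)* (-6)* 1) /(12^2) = -131 /96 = -1.36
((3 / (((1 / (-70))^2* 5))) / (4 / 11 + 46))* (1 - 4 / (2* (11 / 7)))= -294 / 17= -17.29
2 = 2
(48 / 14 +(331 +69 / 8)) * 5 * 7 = 96055 / 8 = 12006.88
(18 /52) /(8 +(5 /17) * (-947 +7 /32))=-2448 /1912729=-0.00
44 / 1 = 44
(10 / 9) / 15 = 2 / 27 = 0.07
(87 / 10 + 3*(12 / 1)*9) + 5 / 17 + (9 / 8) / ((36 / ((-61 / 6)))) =5429279 / 16320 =332.68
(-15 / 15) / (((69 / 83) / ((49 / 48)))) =-4067 / 3312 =-1.23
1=1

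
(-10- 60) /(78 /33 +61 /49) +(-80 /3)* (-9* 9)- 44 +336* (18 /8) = 1109662 /389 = 2852.60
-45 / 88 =-0.51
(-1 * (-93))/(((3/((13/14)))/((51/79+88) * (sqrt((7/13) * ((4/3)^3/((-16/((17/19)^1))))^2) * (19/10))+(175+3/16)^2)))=3690581 * sqrt(91)/74655+3166294027/3584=883924.16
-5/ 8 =-0.62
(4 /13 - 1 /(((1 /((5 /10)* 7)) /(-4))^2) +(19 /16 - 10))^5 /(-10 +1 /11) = 1531887848914905801621027 /42436853235712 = 36098054688.60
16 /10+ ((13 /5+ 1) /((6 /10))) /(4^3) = 271 /160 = 1.69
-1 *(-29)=29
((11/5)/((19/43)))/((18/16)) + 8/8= 4639/855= 5.43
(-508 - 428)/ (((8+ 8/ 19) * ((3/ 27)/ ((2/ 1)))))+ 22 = -19787/ 10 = -1978.70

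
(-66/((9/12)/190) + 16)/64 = -261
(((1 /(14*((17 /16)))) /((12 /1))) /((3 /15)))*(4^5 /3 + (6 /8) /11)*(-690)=-25912375 /3927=-6598.52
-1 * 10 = -10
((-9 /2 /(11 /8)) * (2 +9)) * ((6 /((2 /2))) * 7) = -1512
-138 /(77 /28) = -552 /11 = -50.18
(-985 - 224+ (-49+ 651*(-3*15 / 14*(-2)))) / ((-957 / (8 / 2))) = -12.23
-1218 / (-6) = 203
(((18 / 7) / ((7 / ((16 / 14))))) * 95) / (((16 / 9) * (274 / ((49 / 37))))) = 7695 / 70966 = 0.11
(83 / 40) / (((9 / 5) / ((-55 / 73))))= -4565 / 5256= -0.87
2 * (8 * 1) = 16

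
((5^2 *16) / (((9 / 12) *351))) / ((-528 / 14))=-1400 / 34749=-0.04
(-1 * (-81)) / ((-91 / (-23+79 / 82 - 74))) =91125 / 1066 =85.48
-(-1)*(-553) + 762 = 209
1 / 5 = 0.20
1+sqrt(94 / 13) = 1+sqrt(1222) / 13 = 3.69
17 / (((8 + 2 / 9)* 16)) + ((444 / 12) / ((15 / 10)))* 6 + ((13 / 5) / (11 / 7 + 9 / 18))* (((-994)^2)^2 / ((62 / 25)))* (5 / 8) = 308799977532.50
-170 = -170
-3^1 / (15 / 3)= -3 / 5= -0.60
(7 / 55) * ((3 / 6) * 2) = 7 / 55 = 0.13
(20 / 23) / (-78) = -10 / 897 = -0.01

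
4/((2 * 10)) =1/5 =0.20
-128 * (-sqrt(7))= 338.66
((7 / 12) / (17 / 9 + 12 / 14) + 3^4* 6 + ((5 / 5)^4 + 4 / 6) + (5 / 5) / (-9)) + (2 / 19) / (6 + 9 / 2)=404038231 / 828324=487.78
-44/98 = -22/49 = -0.45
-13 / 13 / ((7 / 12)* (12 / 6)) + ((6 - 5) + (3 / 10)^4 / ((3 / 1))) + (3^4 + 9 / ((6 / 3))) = 5995189 / 70000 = 85.65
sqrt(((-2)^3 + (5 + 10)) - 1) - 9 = -9 + sqrt(6) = -6.55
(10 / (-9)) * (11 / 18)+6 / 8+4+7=3587 / 324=11.07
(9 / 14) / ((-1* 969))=-3 / 4522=-0.00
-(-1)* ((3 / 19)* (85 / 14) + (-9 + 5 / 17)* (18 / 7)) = -96897 / 4522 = -21.43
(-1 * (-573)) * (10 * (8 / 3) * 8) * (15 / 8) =229200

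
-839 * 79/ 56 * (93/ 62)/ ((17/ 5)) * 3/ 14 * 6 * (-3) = 26843805/ 13328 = 2014.09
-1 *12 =-12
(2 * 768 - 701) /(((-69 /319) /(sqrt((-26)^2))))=-6925490 /69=-100369.42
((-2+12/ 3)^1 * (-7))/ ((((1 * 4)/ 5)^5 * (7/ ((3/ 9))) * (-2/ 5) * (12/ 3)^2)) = 15625/ 49152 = 0.32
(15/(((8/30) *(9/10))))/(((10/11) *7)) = 275/28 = 9.82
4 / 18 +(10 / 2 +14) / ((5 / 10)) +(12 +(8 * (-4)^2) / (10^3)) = 56644 / 1125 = 50.35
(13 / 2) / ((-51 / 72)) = -156 / 17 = -9.18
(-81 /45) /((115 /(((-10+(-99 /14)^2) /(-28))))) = 70569 /3155600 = 0.02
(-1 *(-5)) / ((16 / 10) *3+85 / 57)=1425 / 1793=0.79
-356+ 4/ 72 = -6407/ 18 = -355.94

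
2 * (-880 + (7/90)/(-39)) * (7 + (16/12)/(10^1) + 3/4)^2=-691055701303/6318000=-109378.87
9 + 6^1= 15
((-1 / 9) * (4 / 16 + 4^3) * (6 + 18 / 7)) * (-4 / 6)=2570 / 63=40.79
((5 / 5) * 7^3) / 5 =68.60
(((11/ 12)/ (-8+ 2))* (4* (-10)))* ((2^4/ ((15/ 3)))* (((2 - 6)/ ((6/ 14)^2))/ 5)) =-34496/ 405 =-85.18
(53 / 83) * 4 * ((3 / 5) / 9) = 212 / 1245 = 0.17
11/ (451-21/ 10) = 0.02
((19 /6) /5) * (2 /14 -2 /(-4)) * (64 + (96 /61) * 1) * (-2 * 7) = -22800 /61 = -373.77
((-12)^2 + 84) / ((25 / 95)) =4332 / 5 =866.40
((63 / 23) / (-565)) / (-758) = 63 / 9850210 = 0.00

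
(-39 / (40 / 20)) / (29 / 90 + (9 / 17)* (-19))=29835 / 14897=2.00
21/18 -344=-2057/6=-342.83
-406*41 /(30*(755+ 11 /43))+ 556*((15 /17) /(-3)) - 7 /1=-1418302973 /8281380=-171.26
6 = 6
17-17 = 0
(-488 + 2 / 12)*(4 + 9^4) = -19215755 / 6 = -3202625.83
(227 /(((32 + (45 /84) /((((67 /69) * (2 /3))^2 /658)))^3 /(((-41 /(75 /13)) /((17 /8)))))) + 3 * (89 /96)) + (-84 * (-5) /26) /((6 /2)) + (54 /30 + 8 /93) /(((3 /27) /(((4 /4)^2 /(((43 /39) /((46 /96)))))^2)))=11.37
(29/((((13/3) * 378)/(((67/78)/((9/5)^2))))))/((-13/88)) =-1068650/33633873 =-0.03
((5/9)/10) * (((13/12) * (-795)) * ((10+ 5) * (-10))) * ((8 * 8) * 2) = 2756000/3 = 918666.67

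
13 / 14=0.93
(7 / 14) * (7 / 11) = 7 / 22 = 0.32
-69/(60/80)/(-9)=92/9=10.22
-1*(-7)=7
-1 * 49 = -49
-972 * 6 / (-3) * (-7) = -13608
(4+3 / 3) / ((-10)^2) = 1 / 20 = 0.05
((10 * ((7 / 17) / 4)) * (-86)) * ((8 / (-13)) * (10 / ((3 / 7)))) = 842800 / 663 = 1271.19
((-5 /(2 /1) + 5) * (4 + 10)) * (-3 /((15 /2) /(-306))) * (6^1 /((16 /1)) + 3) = 28917 /2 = 14458.50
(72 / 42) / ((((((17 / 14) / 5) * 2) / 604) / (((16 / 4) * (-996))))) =-144380160 / 17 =-8492950.59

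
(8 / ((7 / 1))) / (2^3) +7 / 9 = 58 / 63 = 0.92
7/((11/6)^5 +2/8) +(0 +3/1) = 77631/23285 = 3.33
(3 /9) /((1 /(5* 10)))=50 /3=16.67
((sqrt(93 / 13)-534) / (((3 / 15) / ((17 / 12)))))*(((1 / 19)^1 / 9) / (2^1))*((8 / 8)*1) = -11.00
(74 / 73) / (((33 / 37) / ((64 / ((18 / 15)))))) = 438080 / 7227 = 60.62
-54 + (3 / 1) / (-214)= -11559 / 214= -54.01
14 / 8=7 / 4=1.75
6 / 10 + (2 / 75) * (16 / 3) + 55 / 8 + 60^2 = 6493711 / 1800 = 3607.62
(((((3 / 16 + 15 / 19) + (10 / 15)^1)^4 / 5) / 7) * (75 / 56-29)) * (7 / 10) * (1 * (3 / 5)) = -7820921902207549 / 3228391047168000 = -2.42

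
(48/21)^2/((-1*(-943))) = 256/46207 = 0.01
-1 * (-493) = 493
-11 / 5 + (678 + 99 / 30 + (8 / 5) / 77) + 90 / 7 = 532823 / 770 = 691.98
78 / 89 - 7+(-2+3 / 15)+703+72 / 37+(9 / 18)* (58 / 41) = 471012878 / 675065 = 697.73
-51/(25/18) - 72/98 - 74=-136532/1225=-111.45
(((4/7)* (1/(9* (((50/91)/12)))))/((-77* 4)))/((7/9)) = -78/13475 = -0.01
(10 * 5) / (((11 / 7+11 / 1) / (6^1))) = 525 / 22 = 23.86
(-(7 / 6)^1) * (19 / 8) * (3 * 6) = -49.88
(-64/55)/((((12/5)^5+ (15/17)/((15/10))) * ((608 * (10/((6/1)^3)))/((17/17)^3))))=-229500/445315673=-0.00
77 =77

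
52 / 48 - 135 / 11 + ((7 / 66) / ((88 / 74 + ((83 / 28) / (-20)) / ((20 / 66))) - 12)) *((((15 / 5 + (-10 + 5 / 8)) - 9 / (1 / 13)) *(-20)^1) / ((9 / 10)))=-3112142803 / 84288348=-36.92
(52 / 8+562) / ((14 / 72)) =20466 / 7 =2923.71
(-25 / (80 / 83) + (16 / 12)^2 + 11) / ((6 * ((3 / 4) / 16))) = -3790 / 81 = -46.79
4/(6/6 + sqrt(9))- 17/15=-2/15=-0.13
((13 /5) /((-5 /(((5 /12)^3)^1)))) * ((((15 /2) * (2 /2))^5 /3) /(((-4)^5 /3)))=1828125 /2097152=0.87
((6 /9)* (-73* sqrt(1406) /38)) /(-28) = 1.72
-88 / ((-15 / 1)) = 88 / 15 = 5.87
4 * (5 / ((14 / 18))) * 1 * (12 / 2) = 1080 / 7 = 154.29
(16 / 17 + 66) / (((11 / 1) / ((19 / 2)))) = 10811 / 187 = 57.81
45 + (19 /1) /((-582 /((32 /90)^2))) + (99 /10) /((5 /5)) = 64697531 /1178550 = 54.90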